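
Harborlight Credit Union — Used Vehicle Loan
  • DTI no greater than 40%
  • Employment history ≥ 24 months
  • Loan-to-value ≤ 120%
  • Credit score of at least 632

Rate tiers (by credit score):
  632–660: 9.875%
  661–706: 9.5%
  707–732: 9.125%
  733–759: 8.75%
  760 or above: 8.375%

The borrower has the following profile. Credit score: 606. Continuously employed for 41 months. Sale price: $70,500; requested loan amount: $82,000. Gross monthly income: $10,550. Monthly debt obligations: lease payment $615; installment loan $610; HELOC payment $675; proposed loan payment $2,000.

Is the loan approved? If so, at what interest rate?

Denied

Credit score 606 < 632 (below minimum)
Employment 41 ≥ 24 months
LTV: 82,000 ÷ 70,500 = 116.3%, within 120% cap
Total monthly debts = (615 + 610 + 675 + 2,000) = 3,900. DTI = 3,900/10,550 = 37% ≤ 40%
Not all requirements met → denied.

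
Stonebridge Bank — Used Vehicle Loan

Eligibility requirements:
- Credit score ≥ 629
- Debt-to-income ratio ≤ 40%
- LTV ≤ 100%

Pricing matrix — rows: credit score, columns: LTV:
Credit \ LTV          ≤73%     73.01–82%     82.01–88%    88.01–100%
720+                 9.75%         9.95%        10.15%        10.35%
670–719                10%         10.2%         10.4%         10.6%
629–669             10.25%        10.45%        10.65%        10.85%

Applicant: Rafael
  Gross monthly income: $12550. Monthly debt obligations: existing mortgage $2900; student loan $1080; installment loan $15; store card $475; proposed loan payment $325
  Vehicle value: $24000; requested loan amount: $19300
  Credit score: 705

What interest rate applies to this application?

10.2%

Credit score 705 ≥ 629; Total monthly debts = (2,900 + 1,080 + 15 + 475 + 325) = 4,795. Debt-to-income = 4,795/12,550 = 38.2% — meets 40% limit
Loan-to-value = 19,300/24,000 = 80.4% — pass (100% max)
Credit 705 → row 670–719; LTV 80.4% → column 73.01–82%. Grid cell → 10.2%.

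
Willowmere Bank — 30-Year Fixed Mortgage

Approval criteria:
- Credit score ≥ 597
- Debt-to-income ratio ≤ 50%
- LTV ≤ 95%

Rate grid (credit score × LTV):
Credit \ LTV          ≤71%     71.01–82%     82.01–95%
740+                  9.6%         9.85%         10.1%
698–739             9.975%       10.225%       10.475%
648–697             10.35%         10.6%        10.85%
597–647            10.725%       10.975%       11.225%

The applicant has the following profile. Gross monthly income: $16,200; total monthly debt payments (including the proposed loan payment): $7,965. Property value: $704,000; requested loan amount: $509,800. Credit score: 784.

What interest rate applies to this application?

9.85%

Credit score 784 ≥ 597; DTI = 7,965/16,200 = 49.2% ≤ 50%
LTV = 509,800/704,000 = 72.4% ≤ 95%
Row: 784 falls in 740+. Column: 72.4% falls in 71.01–82%. Rate = 9.85%.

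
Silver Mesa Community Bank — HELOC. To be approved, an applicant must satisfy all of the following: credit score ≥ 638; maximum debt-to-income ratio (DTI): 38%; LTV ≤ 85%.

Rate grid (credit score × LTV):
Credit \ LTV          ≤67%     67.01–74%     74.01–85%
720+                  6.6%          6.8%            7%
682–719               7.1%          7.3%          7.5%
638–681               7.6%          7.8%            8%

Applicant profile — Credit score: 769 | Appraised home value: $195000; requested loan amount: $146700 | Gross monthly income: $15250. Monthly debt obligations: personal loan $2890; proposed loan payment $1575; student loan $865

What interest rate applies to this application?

7%

Credit score 769 ≥ 638; Total monthly debts = (2,890 + 1,575 + 865) = 5,330. Debt-to-income = 5,330/15,250 = 35% — meets 38% limit
LTV: 146,700 ÷ 195,000 = 75.2%, within 85% cap
Credit 769 → row 720+; LTV 75.2% → column 74.01–85%. Grid cell → 7%.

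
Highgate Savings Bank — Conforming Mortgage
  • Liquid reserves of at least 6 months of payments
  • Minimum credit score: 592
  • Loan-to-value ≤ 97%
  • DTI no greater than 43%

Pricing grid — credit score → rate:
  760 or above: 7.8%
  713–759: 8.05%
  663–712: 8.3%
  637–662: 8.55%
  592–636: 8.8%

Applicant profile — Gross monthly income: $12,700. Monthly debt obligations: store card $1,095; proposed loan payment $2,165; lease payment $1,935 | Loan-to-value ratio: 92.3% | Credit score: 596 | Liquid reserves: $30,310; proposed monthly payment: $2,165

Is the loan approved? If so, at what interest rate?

Approved at 8.8%

Credit score 596 ≥ 592 (meets minimum)
Total monthly debts = (1,095 + 2,165 + 1,935) = 5,195. DTI: 5,195 ÷ 12,700 = 40.9%, within the 43% cap
Reserves = 30,310/2,165 = 14.0 months ≥ 6
LTV 92.3% ≤ 97%
All requirements met. Score 596 falls in the 592–636 tier → 8.8%.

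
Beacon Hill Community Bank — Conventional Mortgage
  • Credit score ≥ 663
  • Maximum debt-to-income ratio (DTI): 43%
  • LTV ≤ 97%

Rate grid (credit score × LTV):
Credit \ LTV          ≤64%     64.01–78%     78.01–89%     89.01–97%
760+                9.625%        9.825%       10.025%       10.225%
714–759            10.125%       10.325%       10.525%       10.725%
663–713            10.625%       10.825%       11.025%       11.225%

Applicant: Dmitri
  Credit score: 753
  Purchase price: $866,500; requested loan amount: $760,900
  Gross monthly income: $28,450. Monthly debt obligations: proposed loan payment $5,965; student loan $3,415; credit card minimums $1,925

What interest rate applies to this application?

Credit score 753 ≥ 663; Total monthly debts = (5,965 + 3,415 + 1,925) = 11,305. DTI = 11,305/28,450 = 39.7% ≤ 43%
LTV: 760,900 ÷ 866,500 = 87.8%, within 97% cap
Row: 753 falls in 714–759. Column: 87.8% falls in 78.01–89%. Rate = 10.525%.

10.525%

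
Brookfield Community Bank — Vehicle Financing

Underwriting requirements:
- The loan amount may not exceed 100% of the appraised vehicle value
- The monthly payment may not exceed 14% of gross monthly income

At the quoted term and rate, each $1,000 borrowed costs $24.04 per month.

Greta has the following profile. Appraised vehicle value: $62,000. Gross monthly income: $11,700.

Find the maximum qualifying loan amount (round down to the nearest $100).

Payment cap: 14% × $11,700 = $1,638/month.
At $24.04 per $1,000, that supports 1,638/24.04 × 1,000 ≈ $68,136 → $68,100.
LTV cap: 100% × $62,000 = $62,000 → $62,000.
Binding constraint: loan-to-value.

$62,000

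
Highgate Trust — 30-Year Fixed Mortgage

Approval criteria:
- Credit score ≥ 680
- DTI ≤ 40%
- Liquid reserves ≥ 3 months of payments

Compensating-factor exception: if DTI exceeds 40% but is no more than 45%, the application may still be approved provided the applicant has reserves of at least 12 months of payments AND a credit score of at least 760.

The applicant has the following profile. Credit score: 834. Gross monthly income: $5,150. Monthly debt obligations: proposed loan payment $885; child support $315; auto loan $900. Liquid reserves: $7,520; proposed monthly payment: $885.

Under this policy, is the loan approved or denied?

Denied

Credit score 834 ≥ 680 (meets base)
Total debts = (885 + 315 + 900) = 2,100. DTI: 2,100 ÷ 5,150 = 40.8%, over the 40% base limit.
Reserves: 7,520 ÷ 885 = 8.5 months (meets 3-month minimum)
DTI 40.8% is within the 40%–45% exception band; checking compensating factors.
Override check — reserves: 8.5 mo (short of 12); score: 834 (ok).
Compensating-factor requirement not fully met.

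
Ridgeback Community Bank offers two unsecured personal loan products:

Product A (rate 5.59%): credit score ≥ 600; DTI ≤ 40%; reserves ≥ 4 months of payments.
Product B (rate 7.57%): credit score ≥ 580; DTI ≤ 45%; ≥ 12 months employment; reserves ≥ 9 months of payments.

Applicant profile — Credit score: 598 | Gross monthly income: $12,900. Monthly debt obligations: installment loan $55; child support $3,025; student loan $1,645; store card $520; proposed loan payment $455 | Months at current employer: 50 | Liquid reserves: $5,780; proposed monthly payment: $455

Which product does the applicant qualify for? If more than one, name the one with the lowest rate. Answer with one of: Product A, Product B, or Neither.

Product B

Total debts = (55 + 3,025 + 1,645 + 520 + 455) = 5,700; DTI = 5,700/12,900 = 44.2%.
Reserves = 5,780/455 = 12.7 months.
Product A: score 598 < 600; DTI 44.2% > 40%; reserves 12.7 ≥ 4 mo → does not qualify.
Product B: score 598 ≥ 580; DTI 44.2% ≤ 45%; employment 50 ≥ 12 mo; reserves 12.7 ≥ 9 mo → qualifies.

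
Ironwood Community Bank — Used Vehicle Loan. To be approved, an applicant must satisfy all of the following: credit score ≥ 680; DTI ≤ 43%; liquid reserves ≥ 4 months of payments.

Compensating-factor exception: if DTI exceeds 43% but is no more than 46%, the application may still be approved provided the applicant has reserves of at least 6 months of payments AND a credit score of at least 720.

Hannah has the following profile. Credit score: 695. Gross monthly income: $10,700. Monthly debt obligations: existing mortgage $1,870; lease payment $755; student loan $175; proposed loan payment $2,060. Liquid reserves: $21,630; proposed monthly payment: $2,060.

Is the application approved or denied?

Credit score 695 ≥ 680 (meets base)
Total debts = (1,870 + 755 + 175 + 2,060) = 4,860. DTI = 4,860/10,700 = 45.4% > 43% — standard DTI limit exceeded.
Reserves = 21,630/2,060 = 10.5 months ≥ 4
45.4% falls in the override range (43%–46%), so the compensating-factor test applies.
Reserves 10.5 ≥ 6 months; credit score 695 < 720.
Compensating-factor requirement not fully met.

Denied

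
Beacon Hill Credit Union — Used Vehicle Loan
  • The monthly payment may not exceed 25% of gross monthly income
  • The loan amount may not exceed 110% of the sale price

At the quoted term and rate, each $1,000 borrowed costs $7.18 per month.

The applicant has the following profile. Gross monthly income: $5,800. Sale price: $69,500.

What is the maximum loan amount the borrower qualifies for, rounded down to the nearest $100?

$76,400

Payment cap: 25% × $5,800 = $1,450/month.
At $7.18 per $1,000, that supports 1,450/7.18 × 1,000 ≈ $201,949 → $201,900.
LTV cap: 110% × $69,500 = $76,450 → $76,400.
Binding constraint: loan-to-value.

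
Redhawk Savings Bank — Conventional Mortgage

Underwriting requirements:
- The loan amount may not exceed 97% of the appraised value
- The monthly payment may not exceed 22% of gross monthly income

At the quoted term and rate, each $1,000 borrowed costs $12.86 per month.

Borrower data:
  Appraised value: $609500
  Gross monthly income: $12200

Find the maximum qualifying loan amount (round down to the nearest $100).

Payment cap: 22% × $12,200 = $2,684/month.
At $12.86 per $1,000, that supports 2,684/12.86 × 1,000 ≈ $208,709 → $208,700.
LTV cap: 97% × $609,500 = $591,215 → $591,200.
Binding constraint: payment-to-income.

$208,700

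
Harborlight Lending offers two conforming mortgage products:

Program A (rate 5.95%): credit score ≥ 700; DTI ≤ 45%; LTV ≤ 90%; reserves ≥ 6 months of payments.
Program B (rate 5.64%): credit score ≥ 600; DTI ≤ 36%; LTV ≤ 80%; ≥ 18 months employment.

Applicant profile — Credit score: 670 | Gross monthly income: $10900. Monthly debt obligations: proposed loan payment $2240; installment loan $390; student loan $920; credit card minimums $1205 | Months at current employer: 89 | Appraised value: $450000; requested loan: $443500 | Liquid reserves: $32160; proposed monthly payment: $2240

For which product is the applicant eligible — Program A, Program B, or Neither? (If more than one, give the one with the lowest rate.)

Total debts = (2,240 + 390 + 920 + 1,205) = 4,755; DTI = 4,755/10,900 = 43.6%.
LTV = 443,500/450,000 = 98.6%.
Reserves = 32,160/2,240 = 14.4 months.
Program A: score 670 < 700; DTI 43.6% ≤ 45%; LTV 98.6% > 90%; reserves 14.4 ≥ 6 mo → does not qualify.
Program B: score 670 ≥ 600; DTI 43.6% > 36%; LTV 98.6% > 80%; employment 89 ≥ 18 mo → does not qualify.

Neither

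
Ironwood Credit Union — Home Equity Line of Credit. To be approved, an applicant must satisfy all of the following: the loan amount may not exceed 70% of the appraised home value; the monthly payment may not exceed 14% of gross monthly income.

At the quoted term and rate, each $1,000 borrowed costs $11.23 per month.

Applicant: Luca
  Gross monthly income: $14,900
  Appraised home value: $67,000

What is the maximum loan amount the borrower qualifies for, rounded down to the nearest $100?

Payment cap: 14% × $14,900 = $2,086/month.
At $11.23 per $1,000, that supports 2,086/11.23 × 1,000 ≈ $185,752 → $185,700.
LTV cap: 70% × $67,000 = $46,900 → $46,900.
Binding constraint: loan-to-value.

$46,900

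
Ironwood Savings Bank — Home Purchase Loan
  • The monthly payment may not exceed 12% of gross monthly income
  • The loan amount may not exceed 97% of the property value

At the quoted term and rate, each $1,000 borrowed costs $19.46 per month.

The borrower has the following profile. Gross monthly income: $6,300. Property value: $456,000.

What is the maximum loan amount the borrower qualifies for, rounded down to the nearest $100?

$38,800

Payment cap: 12% × $6,300 = $756/month.
At $19.46 per $1,000, that supports 756/19.46 × 1,000 ≈ $38,848 → $38,800.
LTV cap: 97% × $456,000 = $442,320 → $442,300.
Binding constraint: payment-to-income.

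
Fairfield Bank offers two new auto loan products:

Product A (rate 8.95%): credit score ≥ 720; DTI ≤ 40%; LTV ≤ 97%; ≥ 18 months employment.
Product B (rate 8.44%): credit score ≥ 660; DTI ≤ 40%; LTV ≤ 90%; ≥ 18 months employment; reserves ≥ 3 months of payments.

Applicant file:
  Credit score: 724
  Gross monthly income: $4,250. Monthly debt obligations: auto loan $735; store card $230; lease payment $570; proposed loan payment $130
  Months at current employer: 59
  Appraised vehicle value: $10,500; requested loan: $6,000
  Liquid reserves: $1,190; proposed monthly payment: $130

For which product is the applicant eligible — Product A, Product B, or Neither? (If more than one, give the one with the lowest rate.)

Total debts = (735 + 230 + 570 + 130) = 1,665; DTI = 1,665/4,250 = 39.2%.
LTV = 6,000/10,500 = 57.1%.
Reserves = 1,190/130 = 9.2 months.
Product A: score 724 ≥ 720; DTI 39.2% ≤ 40%; LTV 57.1% ≤ 97%; employment 59 ≥ 18 mo → qualifies.
Product B: score 724 ≥ 660; DTI 39.2% ≤ 40%; LTV 57.1% ≤ 90%; employment 59 ≥ 18 mo; reserves 9.2 ≥ 3 mo → qualifies.
Qualifying: Product A, Product B. Lowest rate is 8.44% → Product B.

Product B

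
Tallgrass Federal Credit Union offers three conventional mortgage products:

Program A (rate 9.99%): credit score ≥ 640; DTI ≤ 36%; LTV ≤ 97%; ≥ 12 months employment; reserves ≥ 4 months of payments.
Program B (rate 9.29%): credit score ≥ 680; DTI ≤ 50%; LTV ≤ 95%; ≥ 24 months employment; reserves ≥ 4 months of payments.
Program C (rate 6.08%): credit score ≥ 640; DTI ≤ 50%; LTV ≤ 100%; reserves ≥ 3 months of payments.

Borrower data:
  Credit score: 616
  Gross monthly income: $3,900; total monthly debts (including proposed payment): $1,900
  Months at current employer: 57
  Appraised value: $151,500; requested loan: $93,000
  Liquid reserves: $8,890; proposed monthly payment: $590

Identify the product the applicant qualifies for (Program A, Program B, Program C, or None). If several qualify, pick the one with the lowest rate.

DTI = 1,900/3,900 = 48.7%.
LTV = 93,000/151,500 = 61.4%.
Reserves = 8,890/590 = 15.1 months.
Program A: score 616 < 640; DTI 48.7% > 36%; LTV 61.4% ≤ 97%; employment 57 ≥ 12 mo; reserves 15.1 ≥ 4 mo → does not qualify.
Program B: score 616 < 680; DTI 48.7% ≤ 50%; LTV 61.4% ≤ 95%; employment 57 ≥ 24 mo; reserves 15.1 ≥ 4 mo → does not qualify.
Program C: score 616 < 640; DTI 48.7% ≤ 50%; LTV 61.4% ≤ 100%; reserves 15.1 ≥ 3 mo → does not qualify.

None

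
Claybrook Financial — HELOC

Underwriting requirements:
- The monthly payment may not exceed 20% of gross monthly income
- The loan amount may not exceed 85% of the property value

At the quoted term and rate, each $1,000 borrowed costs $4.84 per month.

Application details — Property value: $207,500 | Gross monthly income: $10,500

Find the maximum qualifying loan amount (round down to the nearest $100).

Payment cap: 20% × $10,500 = $2,100/month.
At $4.84 per $1,000, that supports 2,100/4.84 × 1,000 ≈ $433,884 → $433,800.
LTV cap: 85% × $207,500 = $176,375 → $176,300.
Binding constraint: loan-to-value.

$176,300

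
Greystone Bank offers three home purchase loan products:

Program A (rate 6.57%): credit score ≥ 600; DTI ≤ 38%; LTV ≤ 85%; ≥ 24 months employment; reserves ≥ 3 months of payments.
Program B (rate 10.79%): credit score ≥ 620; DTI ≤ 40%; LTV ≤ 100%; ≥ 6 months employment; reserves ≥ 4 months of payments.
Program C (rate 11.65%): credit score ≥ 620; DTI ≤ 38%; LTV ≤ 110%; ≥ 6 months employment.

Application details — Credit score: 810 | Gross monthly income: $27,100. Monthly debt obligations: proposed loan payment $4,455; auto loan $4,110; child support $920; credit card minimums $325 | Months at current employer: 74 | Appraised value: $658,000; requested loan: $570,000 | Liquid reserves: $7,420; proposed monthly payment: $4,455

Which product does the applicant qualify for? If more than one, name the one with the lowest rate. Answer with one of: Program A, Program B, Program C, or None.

Total debts = (4,455 + 4,110 + 920 + 325) = 9,810; DTI = 9,810/27,100 = 36.2%.
LTV = 570,000/658,000 = 86.6%.
Reserves = 7,420/4,455 = 1.7 months.
Program A: score 810 ≥ 600; DTI 36.2% ≤ 38%; LTV 86.6% > 85%; employment 74 ≥ 24 mo; reserves 1.7 < 3 mo → does not qualify.
Program B: score 810 ≥ 620; DTI 36.2% ≤ 40%; LTV 86.6% ≤ 100%; employment 74 ≥ 6 mo; reserves 1.7 < 4 mo → does not qualify.
Program C: score 810 ≥ 620; DTI 36.2% ≤ 38%; LTV 86.6% ≤ 110%; employment 74 ≥ 6 mo → qualifies.

Program C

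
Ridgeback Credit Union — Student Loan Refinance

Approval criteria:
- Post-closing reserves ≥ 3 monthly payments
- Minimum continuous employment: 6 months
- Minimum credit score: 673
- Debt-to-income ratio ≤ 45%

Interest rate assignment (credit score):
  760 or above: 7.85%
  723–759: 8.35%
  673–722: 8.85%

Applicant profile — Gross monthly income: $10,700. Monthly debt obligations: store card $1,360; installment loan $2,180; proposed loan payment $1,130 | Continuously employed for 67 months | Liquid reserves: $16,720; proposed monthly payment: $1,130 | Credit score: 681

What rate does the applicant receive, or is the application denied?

Credit score 681 ≥ 673 (meets minimum)
Employment 67 ≥ 6 months
Reserves = 16,720/1,130 = 14.8 months ≥ 3
Total monthly debts = (1,360 + 2,180 + 1,130) = 4,670. DTI = 4,670/10,700 = 43.6% ≤ 45%
All requirements met. Score 681 falls in the 673–722 tier → 8.85%.

Approved at 8.85%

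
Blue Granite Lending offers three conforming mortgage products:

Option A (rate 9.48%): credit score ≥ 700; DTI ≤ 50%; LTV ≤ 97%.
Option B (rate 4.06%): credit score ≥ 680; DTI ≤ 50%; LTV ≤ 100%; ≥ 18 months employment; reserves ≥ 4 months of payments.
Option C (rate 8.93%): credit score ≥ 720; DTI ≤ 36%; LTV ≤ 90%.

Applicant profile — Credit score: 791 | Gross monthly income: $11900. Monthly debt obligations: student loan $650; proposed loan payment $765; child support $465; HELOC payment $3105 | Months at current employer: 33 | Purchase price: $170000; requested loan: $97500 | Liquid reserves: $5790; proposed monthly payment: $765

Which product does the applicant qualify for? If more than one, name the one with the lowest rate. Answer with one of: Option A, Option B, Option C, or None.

Total debts = (650 + 765 + 465 + 3,105) = 4,985; DTI = 4,985/11,900 = 41.9%.
LTV = 97,500/170,000 = 57.4%.
Reserves = 5,790/765 = 7.6 months.
Option A: score 791 ≥ 700; DTI 41.9% ≤ 50%; LTV 57.4% ≤ 97% → qualifies.
Option B: score 791 ≥ 680; DTI 41.9% ≤ 50%; LTV 57.4% ≤ 100%; employment 33 ≥ 18 mo; reserves 7.6 ≥ 4 mo → qualifies.
Option C: score 791 ≥ 720; DTI 41.9% > 36%; LTV 57.4% ≤ 90% → does not qualify.
Qualifying: Option A, Option B. Lowest rate is 4.06% → Option B.

Option B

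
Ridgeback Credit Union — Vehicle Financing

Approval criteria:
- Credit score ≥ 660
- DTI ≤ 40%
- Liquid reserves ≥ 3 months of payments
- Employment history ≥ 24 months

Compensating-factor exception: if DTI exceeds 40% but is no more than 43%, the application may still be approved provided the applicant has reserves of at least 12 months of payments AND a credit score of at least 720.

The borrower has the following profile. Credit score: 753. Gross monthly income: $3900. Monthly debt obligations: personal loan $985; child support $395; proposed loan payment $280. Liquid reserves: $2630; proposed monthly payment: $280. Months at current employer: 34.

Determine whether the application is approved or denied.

Credit score 753 ≥ 660 (meets base)
Total debts = (985 + 395 + 280) = 1,660. DTI = 1,660/3,900 = 42.6% > 40% — standard DTI limit exceeded.
Liquid reserves cover 2,630/280 = 9.4 months — ≥ 3 required
Employment 34 ≥ 24 months
42.6% falls in the override range (40%–43%), so the compensating-factor test applies.
Override check — reserves: 9.4 mo (short of 12); score: 753 (ok).
Override conditions not both satisfied; exception does not apply.

Denied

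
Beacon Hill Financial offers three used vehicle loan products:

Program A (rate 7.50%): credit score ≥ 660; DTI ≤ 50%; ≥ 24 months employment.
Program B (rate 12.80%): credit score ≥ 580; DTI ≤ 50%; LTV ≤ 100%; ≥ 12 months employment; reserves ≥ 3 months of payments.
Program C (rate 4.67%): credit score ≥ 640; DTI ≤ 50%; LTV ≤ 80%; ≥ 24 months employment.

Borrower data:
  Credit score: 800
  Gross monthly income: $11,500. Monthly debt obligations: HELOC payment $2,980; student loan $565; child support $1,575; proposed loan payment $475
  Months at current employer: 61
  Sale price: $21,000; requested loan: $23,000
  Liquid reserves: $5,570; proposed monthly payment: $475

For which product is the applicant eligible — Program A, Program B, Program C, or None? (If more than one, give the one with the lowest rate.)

Program A

Total debts = (2,980 + 565 + 1,575 + 475) = 5,595; DTI = 5,595/11,500 = 48.7%.
LTV = 23,000/21,000 = 109.5%.
Reserves = 5,570/475 = 11.7 months.
Program A: score 800 ≥ 660; DTI 48.7% ≤ 50%; employment 61 ≥ 24 mo → qualifies.
Program B: score 800 ≥ 580; DTI 48.7% ≤ 50%; LTV 109.5% > 100%; employment 61 ≥ 12 mo; reserves 11.7 ≥ 3 mo → does not qualify.
Program C: score 800 ≥ 640; DTI 48.7% ≤ 50%; LTV 109.5% > 80%; employment 61 ≥ 24 mo → does not qualify.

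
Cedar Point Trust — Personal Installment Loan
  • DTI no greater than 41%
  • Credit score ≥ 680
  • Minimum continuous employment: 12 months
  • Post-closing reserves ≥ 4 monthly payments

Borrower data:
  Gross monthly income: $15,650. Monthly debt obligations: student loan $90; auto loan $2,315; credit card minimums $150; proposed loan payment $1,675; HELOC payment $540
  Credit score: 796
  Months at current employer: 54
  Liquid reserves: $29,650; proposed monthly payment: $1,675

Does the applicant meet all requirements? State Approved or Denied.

Approved

Total monthly debts = (90 + 2,315 + 150 + 1,675 + 540) = 4,770. DTI: 4,770 ÷ 15,650 = 30.5%, within the 41% cap
Credit score 796 ≥ 680 (meets)
Employment 54 ≥ 12 months
Liquid reserves cover 29,650/1,675 = 17.7 months — ≥ 4 required
All criteria satisfied.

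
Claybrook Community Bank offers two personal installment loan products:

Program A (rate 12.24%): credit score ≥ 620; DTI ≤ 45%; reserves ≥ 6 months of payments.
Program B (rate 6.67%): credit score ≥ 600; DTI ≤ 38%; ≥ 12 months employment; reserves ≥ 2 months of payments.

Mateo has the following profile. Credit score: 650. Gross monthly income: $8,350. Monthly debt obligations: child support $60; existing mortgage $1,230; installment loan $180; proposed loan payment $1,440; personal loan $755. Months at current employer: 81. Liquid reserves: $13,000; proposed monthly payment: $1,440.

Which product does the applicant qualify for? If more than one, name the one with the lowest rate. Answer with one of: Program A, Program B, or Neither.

Total debts = (60 + 1,230 + 180 + 1,440 + 755) = 3,665; DTI = 3,665/8,350 = 43.9%.
Reserves = 13,000/1,440 = 9.0 months.
Program A: score 650 ≥ 620; DTI 43.9% ≤ 45%; reserves 9.0 ≥ 6 mo → qualifies.
Program B: score 650 ≥ 600; DTI 43.9% > 38%; employment 81 ≥ 12 mo; reserves 9.0 ≥ 2 mo → does not qualify.

Program A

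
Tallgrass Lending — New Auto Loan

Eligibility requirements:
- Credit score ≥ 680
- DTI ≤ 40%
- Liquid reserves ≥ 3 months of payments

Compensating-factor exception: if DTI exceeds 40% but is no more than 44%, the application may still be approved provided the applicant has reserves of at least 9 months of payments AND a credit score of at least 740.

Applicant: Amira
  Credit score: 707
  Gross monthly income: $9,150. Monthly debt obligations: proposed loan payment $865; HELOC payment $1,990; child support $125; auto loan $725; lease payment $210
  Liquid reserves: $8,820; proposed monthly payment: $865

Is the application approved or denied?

Credit score 707 ≥ 680 (meets base)
Total debts = (865 + 1,990 + 125 + 725 + 210) = 3,915. DTI: 3,915 ÷ 9,150 = 42.8%, over the 40% base limit.
Reserves = 8,820/865 = 10.2 months ≥ 3
42.8% falls in the override range (40%–44%), so the compensating-factor test applies.
Reserves 10.2 ≥ 9 months; credit score 707 < 740.
Compensating-factor requirement not fully met.

Denied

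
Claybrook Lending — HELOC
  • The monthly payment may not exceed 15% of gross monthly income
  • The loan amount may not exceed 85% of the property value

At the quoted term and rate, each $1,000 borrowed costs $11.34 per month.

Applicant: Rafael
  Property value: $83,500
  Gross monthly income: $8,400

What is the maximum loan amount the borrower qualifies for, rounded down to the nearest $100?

Payment cap: 15% × $8,400 = $1,260/month.
At $11.34 per $1,000, that supports 1,260/11.34 × 1,000 ≈ $111,111 → $111,100.
LTV cap: 85% × $83,500 = $70,975 → $70,900.
Binding constraint: loan-to-value.

$70,900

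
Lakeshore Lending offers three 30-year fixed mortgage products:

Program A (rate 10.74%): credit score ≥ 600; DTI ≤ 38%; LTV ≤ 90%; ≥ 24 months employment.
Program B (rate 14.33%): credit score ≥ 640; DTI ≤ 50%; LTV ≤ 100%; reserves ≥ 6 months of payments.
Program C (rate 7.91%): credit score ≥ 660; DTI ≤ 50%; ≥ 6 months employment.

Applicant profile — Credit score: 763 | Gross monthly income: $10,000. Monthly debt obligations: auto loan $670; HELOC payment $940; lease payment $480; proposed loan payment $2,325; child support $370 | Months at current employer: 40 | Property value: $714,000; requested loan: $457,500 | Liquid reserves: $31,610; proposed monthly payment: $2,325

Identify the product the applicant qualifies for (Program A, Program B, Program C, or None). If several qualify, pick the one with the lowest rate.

Program C

Total debts = (670 + 940 + 480 + 2,325 + 370) = 4,785; DTI = 4,785/10,000 = 47.9%.
LTV = 457,500/714,000 = 64.1%.
Reserves = 31,610/2,325 = 13.6 months.
Program A: score 763 ≥ 600; DTI 47.9% > 38%; LTV 64.1% ≤ 90%; employment 40 ≥ 24 mo → does not qualify.
Program B: score 763 ≥ 640; DTI 47.9% ≤ 50%; LTV 64.1% ≤ 100%; reserves 13.6 ≥ 6 mo → qualifies.
Program C: score 763 ≥ 660; DTI 47.9% ≤ 50%; employment 40 ≥ 6 mo → qualifies.
Qualifying: Program B, Program C. Lowest rate is 7.91% → Program C.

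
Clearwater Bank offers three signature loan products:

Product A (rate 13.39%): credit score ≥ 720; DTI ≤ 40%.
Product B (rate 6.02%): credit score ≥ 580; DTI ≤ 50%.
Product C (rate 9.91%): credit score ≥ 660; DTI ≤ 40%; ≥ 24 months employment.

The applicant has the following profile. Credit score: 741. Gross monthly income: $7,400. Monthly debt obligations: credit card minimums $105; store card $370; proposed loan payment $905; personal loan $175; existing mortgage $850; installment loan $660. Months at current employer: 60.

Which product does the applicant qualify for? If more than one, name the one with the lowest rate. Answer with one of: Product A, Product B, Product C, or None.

Product B

Total debts = (105 + 370 + 905 + 175 + 850 + 660) = 3,065; DTI = 3,065/7,400 = 41.4%.
Product A: score 741 ≥ 720; DTI 41.4% > 40% → does not qualify.
Product B: score 741 ≥ 580; DTI 41.4% ≤ 50% → qualifies.
Product C: score 741 ≥ 660; DTI 41.4% > 40%; employment 60 ≥ 24 mo → does not qualify.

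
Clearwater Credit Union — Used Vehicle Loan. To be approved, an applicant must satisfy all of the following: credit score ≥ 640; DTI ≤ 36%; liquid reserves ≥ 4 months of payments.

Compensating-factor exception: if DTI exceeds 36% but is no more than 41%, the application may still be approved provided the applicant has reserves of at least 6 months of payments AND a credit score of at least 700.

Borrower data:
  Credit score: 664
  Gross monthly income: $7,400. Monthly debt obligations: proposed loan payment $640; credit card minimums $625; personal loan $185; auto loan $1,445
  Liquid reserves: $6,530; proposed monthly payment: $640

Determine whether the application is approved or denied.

Credit score 664 ≥ 640 (meets base)
Total debts = (640 + 625 + 185 + 1,445) = 2,895. DTI = 2,895/7,400 = 39.1% > 36% — standard DTI limit exceeded.
Reserves: 6,530 ÷ 640 = 10.2 months (meets 4-month minimum)
39.1% falls in the override range (36%–41%), so the compensating-factor test applies.
Override check — reserves: 10.2 mo (ok); score: 664 (below 700).
Override conditions not both satisfied; exception does not apply.

Denied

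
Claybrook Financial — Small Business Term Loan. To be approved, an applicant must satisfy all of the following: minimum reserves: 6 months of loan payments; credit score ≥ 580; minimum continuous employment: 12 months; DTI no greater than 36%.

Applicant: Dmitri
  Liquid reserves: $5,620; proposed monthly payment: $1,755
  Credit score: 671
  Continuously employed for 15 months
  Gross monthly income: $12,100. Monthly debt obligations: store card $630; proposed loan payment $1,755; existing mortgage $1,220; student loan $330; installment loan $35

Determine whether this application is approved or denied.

Reserves = 5,620/1,755 = 3.2 months < 6
Credit score 671 ≥ 580 (meets)
Employment 15 ≥ 12 months
Total monthly debts = (630 + 1,755 + 1,220 + 330 + 35) = 3,970. Debt-to-income = 3,970/12,100 = 32.8% — meets 36% limit
Fails on reserves.

Denied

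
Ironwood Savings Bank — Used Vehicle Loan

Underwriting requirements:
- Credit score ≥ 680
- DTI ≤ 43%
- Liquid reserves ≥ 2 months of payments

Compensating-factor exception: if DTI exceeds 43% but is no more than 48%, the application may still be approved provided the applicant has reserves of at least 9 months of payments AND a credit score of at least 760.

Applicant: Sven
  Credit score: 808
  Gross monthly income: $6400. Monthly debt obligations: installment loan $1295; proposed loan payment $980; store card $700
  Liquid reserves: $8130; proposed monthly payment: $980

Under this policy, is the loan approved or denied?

Denied

Credit score 808 ≥ 680 (meets base)
Total debts = (1,295 + 980 + 700) = 2,975. DTI = 2,975/6,400 = 46.5% > 43% — standard DTI limit exceeded.
Reserves = 8,130/980 = 8.3 months ≥ 2
46.5% falls in the override range (43%–48%), so the compensating-factor test applies.
Reserves 8.3 < 9 months; credit score 808 ≥ 760.
Override conditions not both satisfied; exception does not apply.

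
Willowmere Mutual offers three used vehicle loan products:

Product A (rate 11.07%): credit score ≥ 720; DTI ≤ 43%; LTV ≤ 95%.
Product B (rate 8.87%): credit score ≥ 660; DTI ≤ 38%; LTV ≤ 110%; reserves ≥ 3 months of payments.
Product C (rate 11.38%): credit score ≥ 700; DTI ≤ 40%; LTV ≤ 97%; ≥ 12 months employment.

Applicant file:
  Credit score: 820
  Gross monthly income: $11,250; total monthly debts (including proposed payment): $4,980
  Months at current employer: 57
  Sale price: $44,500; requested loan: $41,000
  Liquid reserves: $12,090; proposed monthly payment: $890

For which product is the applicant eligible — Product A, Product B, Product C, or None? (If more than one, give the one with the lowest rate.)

None

DTI = 4,980/11,250 = 44.3%.
LTV = 41,000/44,500 = 92.1%.
Reserves = 12,090/890 = 13.6 months.
Product A: score 820 ≥ 720; DTI 44.3% > 43%; LTV 92.1% ≤ 95% → does not qualify.
Product B: score 820 ≥ 660; DTI 44.3% > 38%; LTV 92.1% ≤ 110%; reserves 13.6 ≥ 3 mo → does not qualify.
Product C: score 820 ≥ 700; DTI 44.3% > 40%; LTV 92.1% ≤ 97%; employment 57 ≥ 12 mo → does not qualify.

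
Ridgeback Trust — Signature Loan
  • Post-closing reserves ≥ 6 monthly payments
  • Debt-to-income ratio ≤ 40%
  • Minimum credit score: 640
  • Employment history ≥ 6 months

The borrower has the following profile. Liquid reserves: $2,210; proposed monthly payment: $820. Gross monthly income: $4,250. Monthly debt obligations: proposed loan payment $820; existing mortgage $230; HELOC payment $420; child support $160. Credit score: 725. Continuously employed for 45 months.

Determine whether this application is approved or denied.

Reserves: 2,210 ÷ 820 = 2.7 months (below 6-month minimum)
Total monthly debts = (820 + 230 + 420 + 160) = 1,630. DTI: 1,630 ÷ 4,250 = 38.4%, within the 40% cap
Credit score 725 ≥ 640 (meets)
Employment 45 ≥ 6 months
Fails on reserves.

Denied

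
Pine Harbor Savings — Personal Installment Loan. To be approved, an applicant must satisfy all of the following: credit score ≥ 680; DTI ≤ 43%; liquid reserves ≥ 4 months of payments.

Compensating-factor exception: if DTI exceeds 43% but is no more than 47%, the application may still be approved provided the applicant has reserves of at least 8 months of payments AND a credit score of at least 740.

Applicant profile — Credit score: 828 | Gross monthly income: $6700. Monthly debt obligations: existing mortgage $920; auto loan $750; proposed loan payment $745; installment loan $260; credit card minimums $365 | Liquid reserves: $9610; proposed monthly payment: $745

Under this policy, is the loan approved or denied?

Credit score 828 ≥ 680 (meets base)
Total debts = (920 + 750 + 745 + 260 + 365) = 3,040. DTI = 3,040/6,700 = 45.4% > 43% — standard DTI limit exceeded.
Liquid reserves cover 9,610/745 = 12.9 months — ≥ 4 required
45.4% falls in the override range (43%–47%), so the compensating-factor test applies.
Reserves 12.9 ≥ 8 months; credit score 828 ≥ 740.
Both override conditions satisfied; DTI exception granted.

Approved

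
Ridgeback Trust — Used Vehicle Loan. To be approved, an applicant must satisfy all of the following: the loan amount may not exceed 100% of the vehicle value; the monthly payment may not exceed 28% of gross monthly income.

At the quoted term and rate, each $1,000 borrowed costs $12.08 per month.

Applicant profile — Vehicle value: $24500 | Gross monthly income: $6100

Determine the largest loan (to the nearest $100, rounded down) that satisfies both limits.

Payment cap: 28% × $6,100 = $1,708/month.
At $12.08 per $1,000, that supports 1,708/12.08 × 1,000 ≈ $141,390 → $141,300.
LTV cap: 100% × $24,500 = $24,500 → $24,500.
Binding constraint: loan-to-value.

$24,500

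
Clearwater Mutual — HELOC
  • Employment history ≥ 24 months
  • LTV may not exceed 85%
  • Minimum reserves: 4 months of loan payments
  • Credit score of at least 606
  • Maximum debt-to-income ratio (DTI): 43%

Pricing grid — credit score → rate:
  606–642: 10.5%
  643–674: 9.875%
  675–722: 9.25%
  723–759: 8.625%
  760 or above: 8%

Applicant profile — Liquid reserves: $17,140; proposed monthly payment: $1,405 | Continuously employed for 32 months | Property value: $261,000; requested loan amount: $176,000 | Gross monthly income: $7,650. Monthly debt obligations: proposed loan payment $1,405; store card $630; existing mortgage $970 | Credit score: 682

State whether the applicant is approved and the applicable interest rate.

Approved at 9.25%

Credit score 682 ≥ 606 (meets minimum)
LTV = 176,000/261,000 = 67.4% ≤ 85%
Reserves = 17,140/1,405 = 12.2 months ≥ 4
Employment 32 ≥ 24 months
Total monthly debts = (1,405 + 630 + 970) = 3,005. Debt-to-income = 3,005/7,650 = 39.3% — meets 43% limit
All requirements met. Score 682 falls in the 675–722 tier → 9.25%.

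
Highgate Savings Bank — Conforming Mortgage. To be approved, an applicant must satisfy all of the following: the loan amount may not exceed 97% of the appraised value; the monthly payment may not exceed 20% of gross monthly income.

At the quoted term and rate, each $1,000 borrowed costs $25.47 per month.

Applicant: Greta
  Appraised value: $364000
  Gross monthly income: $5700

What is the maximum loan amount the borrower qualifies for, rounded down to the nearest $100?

$44,700

Payment cap: 20% × $5,700 = $1,140/month.
At $25.47 per $1,000, that supports 1,140/25.47 × 1,000 ≈ $44,758 → $44,700.
LTV cap: 97% × $364,000 = $353,080 → $353,000.
Binding constraint: payment-to-income.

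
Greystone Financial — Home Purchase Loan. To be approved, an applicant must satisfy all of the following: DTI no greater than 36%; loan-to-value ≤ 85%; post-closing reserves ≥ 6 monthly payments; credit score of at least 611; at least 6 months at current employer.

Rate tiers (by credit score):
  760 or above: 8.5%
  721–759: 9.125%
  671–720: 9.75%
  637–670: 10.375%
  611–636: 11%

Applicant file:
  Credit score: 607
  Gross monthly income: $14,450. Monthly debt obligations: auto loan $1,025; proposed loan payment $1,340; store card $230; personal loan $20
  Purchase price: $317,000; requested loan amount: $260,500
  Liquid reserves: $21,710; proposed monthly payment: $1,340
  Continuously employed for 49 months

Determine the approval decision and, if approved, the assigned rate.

Credit score 607 < 611 (below minimum)
Reserves = 21,710/1,340 = 16.2 months ≥ 6
Total monthly debts = (1,025 + 1,340 + 230 + 20) = 2,615. DTI: 2,615 ÷ 14,450 = 18.1%, within the 36% cap
LTV = 260,500/317,000 = 82.2% ≤ 85%
Employment 49 ≥ 6 months
Not all requirements met → denied.

Denied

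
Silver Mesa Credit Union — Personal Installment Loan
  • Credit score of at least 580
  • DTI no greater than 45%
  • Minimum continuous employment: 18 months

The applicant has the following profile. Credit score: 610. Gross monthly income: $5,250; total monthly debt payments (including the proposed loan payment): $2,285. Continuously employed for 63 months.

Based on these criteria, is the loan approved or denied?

Credit score 610 ≥ 580 (meets)
DTI: 2,285 ÷ 5,250 = 43.5%, within the 45% cap
Employment 63 ≥ 18 months
All criteria satisfied.

Approved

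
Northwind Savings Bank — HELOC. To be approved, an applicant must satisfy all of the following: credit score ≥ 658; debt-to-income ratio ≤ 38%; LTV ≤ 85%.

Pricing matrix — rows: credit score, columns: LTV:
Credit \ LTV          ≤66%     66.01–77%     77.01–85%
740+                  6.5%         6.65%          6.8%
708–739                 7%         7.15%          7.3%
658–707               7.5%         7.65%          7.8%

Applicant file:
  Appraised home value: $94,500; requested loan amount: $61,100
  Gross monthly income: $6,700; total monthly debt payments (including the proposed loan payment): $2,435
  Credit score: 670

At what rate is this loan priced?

Credit score 670 ≥ 658; Debt-to-income = 2,435/6,700 = 36.3% — meets 38% limit
LTV = 61,100/94,500 = 64.7% ≤ 85%
Credit 670 → row 658–707; LTV 64.7% → column ≤66%. Grid cell → 7.5%.

7.5%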